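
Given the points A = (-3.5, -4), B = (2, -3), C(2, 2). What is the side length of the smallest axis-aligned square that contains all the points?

The bounding box has width 5.5 and height 6.
An axis-aligned square enclosing the set must have side ≥ max(width, height).
So the minimum side is max(5.5, 6) = 6.

6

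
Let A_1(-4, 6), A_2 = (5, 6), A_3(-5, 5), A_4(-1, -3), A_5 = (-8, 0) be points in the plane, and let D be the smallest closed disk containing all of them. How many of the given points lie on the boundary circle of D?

A smallest enclosing disk is always determined by at most three of the input points on its boundary.
The farthest pair is A_2–A_5 with squared distance 205. The circle on this segment as diameter has centre (-1.5, 3) and r² = 205/4 = 51.25.
Check A_1: distance² to centre = 15.25 ≤ 51.25, so it lies inside.
All remaining points lie in this disk, and no smaller disk contains both endpoints, so this is the minimum enclosing circle.
The points at distance exactly r from the centre are A_2, A_5 — 2 points.

2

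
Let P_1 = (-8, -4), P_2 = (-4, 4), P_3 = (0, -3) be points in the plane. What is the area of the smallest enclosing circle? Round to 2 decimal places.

73.74

Side lengths²: P_1P_2² = 80, P_1P_3² = 65, P_2P_3² = 65.
Since P_1P_2² = 80 < 65 + 65 = 130, the triangle is acute, so the smallest enclosing circle is the circumcircle.
Circumcentre = (-13/3, -5/6), r² = 845/36.
Area = π·r² = π·845/36 ≈ 73.74.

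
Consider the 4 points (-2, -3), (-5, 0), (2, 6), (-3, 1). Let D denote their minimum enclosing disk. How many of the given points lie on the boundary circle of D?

3

A smallest enclosing disk is always determined by at most three of the input points on its boundary.
The minimum enclosing circle is determined by three boundary points: (-2, -3), (-5, 0), (2, 6).
Their circumcentre is (-9/26, 43/26) with r² = 8245/338.
The farthest remaining point (-3, 1) is at distance² 2525/338 ≤ 8245/338.
The points at distance exactly r from the centre are (-2, -3), (-5, 0), (2, 6) — 3 points.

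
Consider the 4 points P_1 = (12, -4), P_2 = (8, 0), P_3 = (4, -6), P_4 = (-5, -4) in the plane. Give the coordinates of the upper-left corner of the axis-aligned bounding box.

(-5, 0)

x-range [-5, 12], y-range [-6, 0].
The upper-left corner is (-5, 0).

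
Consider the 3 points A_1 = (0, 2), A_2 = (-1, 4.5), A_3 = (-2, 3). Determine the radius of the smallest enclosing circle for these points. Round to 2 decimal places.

Side lengths²: A_1A_2² = 7.25, A_1A_3² = 5, A_2A_3² = 3.25.
Since A_1A_2² = 7.25 < 5 + 3.25 = 8.25, the triangle is acute, so the smallest enclosing circle is the circumcircle.
Circumcentre = (-0.65625, 3.1875), r² = 1.8408203125.
r = √(1.8408203125) ≈ 1.36.

1.36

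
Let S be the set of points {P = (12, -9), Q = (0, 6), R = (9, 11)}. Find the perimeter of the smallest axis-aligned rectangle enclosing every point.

Width = max x − min x = 12 − 0 = 12.
Height = max y − min y = 11 − (-9) = 20.
Perimeter = 2(12 + 20) = 64.

64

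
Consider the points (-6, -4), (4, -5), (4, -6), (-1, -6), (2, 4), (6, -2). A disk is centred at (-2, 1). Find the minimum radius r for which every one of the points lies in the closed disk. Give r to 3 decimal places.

9.220

The required radius is the distance from (-2, 1) to the farthest point.
Squared distances: 41, 72, 85, 50, 25, 73.
Maximum is 85, attained at (4, -6).
r = √85 ≈ 9.220.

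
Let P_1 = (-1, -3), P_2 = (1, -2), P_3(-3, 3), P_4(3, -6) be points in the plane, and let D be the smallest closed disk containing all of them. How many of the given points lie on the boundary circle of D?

By Welzl's lemma the MEC is supported by two points (diametrically opposite) or three points (on a circumcircle).
The farthest pair is P_3–P_4 with squared distance 117. The circle on this segment as diameter has centre (0, -1.5) and r² = 117/4 = 29.25.
Check P_1: distance² to centre = 3.25 ≤ 29.25, so it lies inside.
All remaining points lie in this disk, and no smaller disk contains both endpoints, so this is the minimum enclosing circle.
The points at distance exactly r from the centre are P_3, P_4 — 2 points.

2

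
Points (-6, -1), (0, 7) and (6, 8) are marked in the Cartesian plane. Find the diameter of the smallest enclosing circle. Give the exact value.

15

Call the three points A, B, C in the order given.
Side lengths²: AB² = 100, AC² = 225, BC² = 37.
Since AC² = 225 ≥ 100 + 37 = 137, the angle opposite AC is not acute, so the smallest enclosing circle has AC as diameter.
Centre = midpoint of AC = (0, 3.5), r² = 225/4 = 56.25.
Diameter = 2r = 2√(56.25) = 15.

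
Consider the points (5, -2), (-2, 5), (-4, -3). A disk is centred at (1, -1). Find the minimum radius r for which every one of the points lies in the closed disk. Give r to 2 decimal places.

The required radius is the distance from (1, -1) to the farthest point.
Squared distances: 17, 45, 29.
Maximum is 45, attained at (-2, 5).
r = √45 ≈ 6.71.

6.71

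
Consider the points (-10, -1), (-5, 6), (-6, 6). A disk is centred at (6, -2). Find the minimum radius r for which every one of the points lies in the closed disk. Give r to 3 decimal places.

16.031

The required radius is the distance from (6, -2) to the farthest point.
Squared distances: 257, 185, 208.
Maximum is 257, attained at (-10, -1).
r = √257 ≈ 16.031.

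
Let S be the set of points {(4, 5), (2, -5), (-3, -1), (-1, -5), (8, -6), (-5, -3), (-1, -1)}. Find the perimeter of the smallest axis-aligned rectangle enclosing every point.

Width = max x − min x = 8 − (-5) = 13.
Height = max y − min y = 5 − (-6) = 11.
Perimeter = 2(13 + 11) = 48.

48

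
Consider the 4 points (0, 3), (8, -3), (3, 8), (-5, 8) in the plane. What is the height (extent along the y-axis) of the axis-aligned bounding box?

11

max y = 8, min y = -3, so height = 11.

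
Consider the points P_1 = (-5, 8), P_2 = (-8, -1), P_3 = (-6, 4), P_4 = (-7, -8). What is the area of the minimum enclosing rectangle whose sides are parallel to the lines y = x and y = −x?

In coordinates u = x + y, v = x − y the rectangle is axis-aligned; the map (x,y)→(u,v) scales areas by 2.
u-values: 3, -9, -2, -15; range = 3 − (-15) = 18.
v-values: -13, -7, -10, 1; range = 1 − (-13) = 14.
Area = (18 × 14) / 2 = 126.

126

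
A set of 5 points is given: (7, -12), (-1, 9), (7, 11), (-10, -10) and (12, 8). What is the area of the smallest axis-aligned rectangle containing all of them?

x ranges over [-10, 12], width 22.
y ranges over [-12, 11], height 23.
Area = 22 × 23 = 506.

506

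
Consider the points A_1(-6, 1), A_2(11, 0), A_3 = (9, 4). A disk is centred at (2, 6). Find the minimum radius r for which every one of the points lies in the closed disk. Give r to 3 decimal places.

10.817

The required radius is the distance from (2, 6) to the farthest point.
Squared distances: 89, 117, 53.
Maximum is 117, attained at A_2.
r = √117 ≈ 10.817.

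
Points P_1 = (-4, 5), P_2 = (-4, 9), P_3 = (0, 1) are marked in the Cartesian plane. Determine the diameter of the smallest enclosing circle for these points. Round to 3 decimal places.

Side lengths²: P_1P_2² = 16, P_1P_3² = 32, P_2P_3² = 80.
Since P_2P_3² = 80 ≥ 32 + 16 = 48, the angle opposite P_2P_3 is not acute, so the smallest enclosing circle has P_2P_3 as diameter.
Centre = midpoint of P_2P_3 = (-2, 5), r² = 80/4 = 20.
Diameter = 2r = 2√20 ≈ 8.944.

8.944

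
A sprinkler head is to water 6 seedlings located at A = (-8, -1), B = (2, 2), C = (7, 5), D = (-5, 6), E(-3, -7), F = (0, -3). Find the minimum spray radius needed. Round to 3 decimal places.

8.212

The minimum enclosing circle of a finite set is fixed by two of the points (as a diameter) or three (as a circumcircle).
The minimum enclosing circle is determined by three boundary points: A, C, E.
Their circumcentre is (0.05, 0.625) with r² = 67.443125.
The farthest remaining point D is at distance² 54.393125 ≤ 67.443125.
r = √(67.443125) ≈ 8.212.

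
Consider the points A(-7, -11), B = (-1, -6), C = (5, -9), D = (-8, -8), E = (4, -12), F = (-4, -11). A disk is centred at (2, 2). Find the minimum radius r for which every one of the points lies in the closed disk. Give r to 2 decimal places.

The required radius is the distance from (2, 2) to the farthest point.
Squared distances: 250, 73, 130, 200, 200, 205.
Maximum is 250, attained at A.
r = √250 ≈ 15.81.

15.81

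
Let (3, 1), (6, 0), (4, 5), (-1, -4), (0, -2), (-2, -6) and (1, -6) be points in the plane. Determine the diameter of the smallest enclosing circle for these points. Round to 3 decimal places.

The minimum enclosing circle of a finite set is fixed by two of the points (as a diameter) or three (as a circumcircle).
The farthest pair is (4, 5)–(-2, -6) with squared distance 157. The circle on this segment as diameter has centre (1, -0.5) and r² = 157/4 = 39.25.
Check (3, 1): distance² to centre = 6.25 ≤ 39.25, so it lies inside.
All remaining points lie in this disk, and no smaller disk contains both endpoints, so this is the minimum enclosing circle.
Diameter = 2r = 2√(39.25) ≈ 12.530.

12.530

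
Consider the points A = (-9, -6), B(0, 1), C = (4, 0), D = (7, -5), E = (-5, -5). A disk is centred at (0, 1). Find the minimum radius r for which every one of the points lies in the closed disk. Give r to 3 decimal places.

The required radius is the distance from (0, 1) to the farthest point.
Squared distances: 130, 0, 17, 85, 61.
Maximum is 130, attained at A.
r = √130 ≈ 11.402.

11.402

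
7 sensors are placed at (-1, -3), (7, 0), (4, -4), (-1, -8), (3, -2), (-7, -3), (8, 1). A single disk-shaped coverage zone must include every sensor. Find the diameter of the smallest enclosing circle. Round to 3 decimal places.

The minimum enclosing circle of a finite set is fixed by two of the points (as a diameter) or three (as a circumcircle).
The farthest pair is (-7, -3)–(8, 1) with squared distance 241. The circle on this segment as diameter has centre (0.5, -1) and r² = 241/4 = 60.25.
Check (-1, -3): distance² to centre = 6.25 ≤ 60.25, so it lies inside.
All remaining points lie in this disk, and no smaller disk contains both endpoints, so this is the minimum enclosing circle.
Diameter = 2r = 2√(60.25) ≈ 15.524.

15.524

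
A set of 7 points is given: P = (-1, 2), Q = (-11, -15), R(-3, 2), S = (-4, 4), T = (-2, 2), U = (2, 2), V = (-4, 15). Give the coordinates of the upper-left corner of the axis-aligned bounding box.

(-11, 15)

x-range [-11, 2], y-range [-15, 15].
The upper-left corner is (-11, 15).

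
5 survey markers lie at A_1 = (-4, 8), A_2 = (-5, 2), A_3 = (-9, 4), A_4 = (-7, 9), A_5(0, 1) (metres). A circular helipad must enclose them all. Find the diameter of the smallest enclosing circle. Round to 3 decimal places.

10.649

By Welzl's lemma the MEC is supported by two points (diametrically opposite) or three points (on a circumcircle).
The minimum enclosing circle is determined by three boundary points: A_3, A_4, A_5.
Their circumcentre is (-127/34, 163/34) with r² = 16385/578.
The farthest remaining point A_1 is at distance² 5981/578 ≤ 16385/578.
Diameter = 2r = 2√(16385/578) ≈ 10.649.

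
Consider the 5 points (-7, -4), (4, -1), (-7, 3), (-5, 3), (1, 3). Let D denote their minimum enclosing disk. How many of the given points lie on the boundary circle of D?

A smallest enclosing disk is always determined by at most three of the input points on its boundary.
The minimum enclosing circle is determined by three boundary points: (-7, -4), (4, -1), (-7, 3).
Their circumcentre is (-45/22, -0.5) with r² = 8905/242.
The farthest remaining point (1, 3) is at distance² 5209/242 ≤ 8905/242.
The points at distance exactly r from the centre are (-7, -4), (4, -1), (-7, 3) — 3 points.

3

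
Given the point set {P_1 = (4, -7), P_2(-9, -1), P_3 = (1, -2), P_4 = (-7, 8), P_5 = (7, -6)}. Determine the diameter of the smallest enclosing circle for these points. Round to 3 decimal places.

19.799

The minimum enclosing circle of a finite set is fixed by two of the points (as a diameter) or three (as a circumcircle).
The farthest pair is P_4–P_5 with squared distance 392. The circle on this segment as diameter has centre (0, 1) and r² = 392/4 = 98.
Check P_1: distance² to centre = 80 ≤ 98, so it lies inside.
All remaining points lie in this disk, and no smaller disk contains both endpoints, so this is the minimum enclosing circle.
Diameter = 2r = 2√98 ≈ 19.799.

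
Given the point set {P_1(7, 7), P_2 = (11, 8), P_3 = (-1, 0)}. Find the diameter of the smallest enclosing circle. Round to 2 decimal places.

14.42

Side lengths²: P_1P_2² = 17, P_1P_3² = 113, P_2P_3² = 208.
Since P_2P_3² = 208 ≥ 113 + 17 = 130, the angle opposite P_2P_3 is not acute, so the smallest enclosing circle has P_2P_3 as diameter.
Centre = midpoint of P_2P_3 = (5, 4), r² = 208/4 = 52.
Diameter = 2r = 2√52 ≈ 14.42.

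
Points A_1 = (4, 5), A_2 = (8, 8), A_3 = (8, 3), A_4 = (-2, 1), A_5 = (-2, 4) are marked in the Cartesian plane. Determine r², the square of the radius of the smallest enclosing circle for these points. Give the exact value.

The farthest pair is A_2–A_4 with squared distance 149. The circle on this segment as diameter has centre (3, 4.5) and r² = 149/4 = 37.25.
Check A_1: distance² to centre = 1.25 ≤ 37.25, so it lies inside.
All remaining points lie in this disk, and no smaller disk contains both endpoints, so this is the minimum enclosing circle.

37.25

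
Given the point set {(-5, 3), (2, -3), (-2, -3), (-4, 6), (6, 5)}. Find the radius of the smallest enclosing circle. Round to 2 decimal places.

5.96

A smallest enclosing disk is always determined by at most three of the input points on its boundary.
The minimum enclosing circle is determined by three boundary points: (-2, -3), (-4, 6), (6, 5).
Their circumcentre is (15/22, 51/22) with r² = 8585/242.
The farthest remaining point (-5, 3) is at distance² 7925/242 ≤ 8585/242.
r = √(8585/242) ≈ 5.96.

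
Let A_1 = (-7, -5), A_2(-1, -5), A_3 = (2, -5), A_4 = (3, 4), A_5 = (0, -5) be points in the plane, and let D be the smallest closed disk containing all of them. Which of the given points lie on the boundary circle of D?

A_1, A_4

By Welzl's lemma the MEC is supported by two points (diametrically opposite) or three points (on a circumcircle).
The farthest pair is A_1–A_4 with squared distance 181. The circle on this segment as diameter has centre (-2, -0.5) and r² = 181/4 = 45.25.
Check A_2: distance² to centre = 21.25 ≤ 45.25, so it lies inside.
All remaining points lie in this disk, and no smaller disk contains both endpoints, so this is the minimum enclosing circle.
The points at distance exactly r from the centre are A_1, A_4 — 2 points.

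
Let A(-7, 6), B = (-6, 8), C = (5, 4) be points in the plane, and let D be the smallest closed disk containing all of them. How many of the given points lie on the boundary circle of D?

Side lengths²: AB² = 5, AC² = 148, BC² = 137.
Since AC² = 148 ≥ 137 + 5 = 142, the angle opposite AC is not acute, so the smallest enclosing circle has AC as diameter.
Centre = midpoint of AC = (-1, 5), r² = 148/4 = 37.
The points at distance exactly r from the centre are A, C — 2 points.

2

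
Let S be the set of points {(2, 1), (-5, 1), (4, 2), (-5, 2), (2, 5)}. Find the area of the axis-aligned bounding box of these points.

x ranges over [-5, 4], width 9.
y ranges over [1, 5], height 4.
Area = 9 × 4 = 36.

36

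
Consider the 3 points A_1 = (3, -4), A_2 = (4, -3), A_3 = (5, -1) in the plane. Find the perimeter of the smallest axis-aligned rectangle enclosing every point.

Width = max x − min x = 5 − 3 = 2.
Height = max y − min y = -1 − (-4) = 3.
Perimeter = 2(2 + 3) = 10.

10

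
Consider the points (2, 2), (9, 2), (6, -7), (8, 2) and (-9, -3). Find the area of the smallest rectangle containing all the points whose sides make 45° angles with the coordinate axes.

In coordinates u = x + y, v = x − y the rectangle is axis-aligned; the map (x,y)→(u,v) scales areas by 2.
u-values: 4, 11, -1, 10, -12; range = 11 − (-12) = 23.
v-values: 0, 7, 13, 6, -6; range = 13 − (-6) = 19.
Area = (23 × 19) / 2 = 218.5.

218.5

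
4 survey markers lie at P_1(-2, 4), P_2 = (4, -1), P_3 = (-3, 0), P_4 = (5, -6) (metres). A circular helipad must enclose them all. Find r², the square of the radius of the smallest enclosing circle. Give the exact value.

By Welzl's lemma the MEC is supported by two points (diametrically opposite) or three points (on a circumcircle).
The farthest pair is P_1–P_4 with squared distance 149. The circle on this segment as diameter has centre (1.5, -1) and r² = 149/4 = 37.25.
Check P_2: distance² to centre = 6.25 ≤ 37.25, so it lies inside.
All remaining points lie in this disk, and no smaller disk contains both endpoints, so this is the minimum enclosing circle.

37.25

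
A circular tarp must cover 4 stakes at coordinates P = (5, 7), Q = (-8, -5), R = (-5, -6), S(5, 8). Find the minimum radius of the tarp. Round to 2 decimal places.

A smallest enclosing disk is always determined by at most three of the input points on its boundary.
The farthest pair is Q–S with squared distance 338. The circle on this segment as diameter has centre (-1.5, 1.5) and r² = 338/4 = 84.5.
Check P: distance² to centre = 72.5 ≤ 84.5, so it lies inside.
All remaining points lie in this disk, and no smaller disk contains both endpoints, so this is the minimum enclosing circle.
r = √(84.5) ≈ 9.19.

9.19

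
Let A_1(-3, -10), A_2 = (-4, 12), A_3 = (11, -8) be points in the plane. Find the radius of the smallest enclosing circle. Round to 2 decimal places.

12.56

Side lengths²: A_1A_2² = 485, A_1A_3² = 200, A_2A_3² = 625.
Since A_2A_3² = 625 < 485 + 200 = 685, the triangle is acute, so the smallest enclosing circle is the circumcircle.
Circumcentre = (157/62, 79/62), r² = 303125/1922.
r = √(303125/1922) ≈ 12.56.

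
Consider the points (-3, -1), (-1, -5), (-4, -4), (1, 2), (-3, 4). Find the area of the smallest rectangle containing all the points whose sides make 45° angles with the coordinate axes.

60.5

In coordinates u = x + y, v = x − y the rectangle is axis-aligned; the map (x,y)→(u,v) scales areas by 2.
u-values: -4, -6, -8, 3, 1; range = 3 − (-8) = 11.
v-values: -2, 4, 0, -1, -7; range = 4 − (-7) = 11.
Area = (11 × 11) / 2 = 60.5.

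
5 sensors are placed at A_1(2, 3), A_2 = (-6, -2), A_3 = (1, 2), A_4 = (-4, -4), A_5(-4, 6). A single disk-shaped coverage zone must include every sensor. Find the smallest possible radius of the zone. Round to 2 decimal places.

By Welzl's lemma the MEC is supported by two points (diametrically opposite) or three points (on a circumcircle).
The minimum enclosing circle is determined by three boundary points: A_1, A_4, A_5.
Their circumcentre is (-2.75, 1) with r² = 26.5625.
The farthest remaining point A_2 is at distance² 19.5625 ≤ 26.5625.
r = √(26.5625) ≈ 5.15.

5.15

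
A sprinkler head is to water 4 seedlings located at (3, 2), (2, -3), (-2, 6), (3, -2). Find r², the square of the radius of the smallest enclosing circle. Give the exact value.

The minimum enclosing circle of a finite set is fixed by two of the points (as a diameter) or three (as a circumcircle).
The farthest pair is (2, -3)–(-2, 6) with squared distance 97. The circle on this segment as diameter has centre (0, 1.5) and r² = 97/4 = 24.25.
Check (3, 2): distance² to centre = 9.25 ≤ 24.25, so it lies inside.
All remaining points lie in this disk, and no smaller disk contains both endpoints, so this is the minimum enclosing circle.

24.25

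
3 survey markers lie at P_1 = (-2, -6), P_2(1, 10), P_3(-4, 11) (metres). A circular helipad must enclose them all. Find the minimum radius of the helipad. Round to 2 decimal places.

Side lengths²: P_1P_2² = 265, P_1P_3² = 293, P_2P_3² = 26.
Since P_1P_3² = 293 ≥ 265 + 26 = 291, the angle opposite P_1P_3 is not acute, so the smallest enclosing circle has P_1P_3 as diameter.
Centre = midpoint of P_1P_3 = (-3, 2.5), r² = 293/4 = 73.25.
r = √(73.25) ≈ 8.56.

8.56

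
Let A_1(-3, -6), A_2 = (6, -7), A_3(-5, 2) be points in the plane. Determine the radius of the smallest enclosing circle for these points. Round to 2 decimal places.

7.11

Side lengths²: A_1A_2² = 82, A_1A_3² = 68, A_2A_3² = 202.
Since A_2A_3² = 202 ≥ 82 + 68 = 150, the angle opposite A_2A_3 is not acute, so the smallest enclosing circle has A_2A_3 as diameter.
Centre = midpoint of A_2A_3 = (0.5, -2.5), r² = 202/4 = 50.5.
r = √(50.5) ≈ 7.11.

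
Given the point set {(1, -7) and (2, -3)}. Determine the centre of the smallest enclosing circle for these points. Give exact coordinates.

The smallest circle enclosing two points has them as diameter endpoints.
Centre = midpoint = (1.5, -5); r² = |(1, -7)−(2, -3)|²/4 = 17/4 = 4.25.
Centre = (1.5, -5).

(1.5, -5)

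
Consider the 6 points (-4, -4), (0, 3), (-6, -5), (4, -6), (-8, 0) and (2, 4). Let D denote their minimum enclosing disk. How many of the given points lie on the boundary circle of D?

3

The minimum enclosing circle of a finite set is fixed by two of the points (as a diameter) or three (as a circumcircle).
The minimum enclosing circle is determined by three boundary points: (4, -6), (-8, 0), (2, 4).
Their circumcentre is (-13/9, -17/9) with r² = 3770/81.
The farthest remaining point (-6, -5) is at distance² 2465/81 ≤ 3770/81.
The points at distance exactly r from the centre are (4, -6), (-8, 0), (2, 4) — 3 points.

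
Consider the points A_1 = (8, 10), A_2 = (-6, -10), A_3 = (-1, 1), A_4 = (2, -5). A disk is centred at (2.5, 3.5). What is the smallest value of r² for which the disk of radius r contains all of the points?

254.5

The required radius is the distance from (2.5, 3.5) to the farthest point.
Squared distances: 72.5, 254.5, 18.5, 72.5.
Maximum is 254.5, attained at A_2.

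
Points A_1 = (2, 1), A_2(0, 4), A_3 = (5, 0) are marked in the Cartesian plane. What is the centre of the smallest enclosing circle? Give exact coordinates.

(2.5, 2)

Side lengths²: A_1A_2² = 13, A_1A_3² = 10, A_2A_3² = 41.
Since A_2A_3² = 41 ≥ 13 + 10 = 23, the angle opposite A_2A_3 is not acute, so the smallest enclosing circle has A_2A_3 as diameter.
Centre = midpoint of A_2A_3 = (2.5, 2), r² = 41/4 = 10.25.
Centre = (2.5, 2).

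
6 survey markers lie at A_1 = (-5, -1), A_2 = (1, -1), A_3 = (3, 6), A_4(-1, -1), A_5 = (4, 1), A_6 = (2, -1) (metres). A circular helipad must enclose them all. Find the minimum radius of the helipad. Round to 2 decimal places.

5.32

The minimum enclosing circle of a finite set is fixed by two of the points (as a diameter) or three (as a circumcircle).
The farthest pair is A_1–A_3 with squared distance 113. The circle on this segment as diameter has centre (-1, 2.5) and r² = 113/4 = 28.25.
Check A_2: distance² to centre = 16.25 ≤ 28.25, so it lies inside.
All remaining points lie in this disk, and no smaller disk contains both endpoints, so this is the minimum enclosing circle.
r = √(28.25) ≈ 5.32.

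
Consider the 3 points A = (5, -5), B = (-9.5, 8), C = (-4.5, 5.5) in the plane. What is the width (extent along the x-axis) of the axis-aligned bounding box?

14.5

max x = 5, min x = -9.5, so width = 14.5.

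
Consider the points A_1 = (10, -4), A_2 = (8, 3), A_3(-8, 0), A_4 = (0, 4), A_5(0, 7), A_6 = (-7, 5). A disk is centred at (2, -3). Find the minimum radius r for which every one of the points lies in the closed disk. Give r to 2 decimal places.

12.04

The required radius is the distance from (2, -3) to the farthest point.
Squared distances: 65, 72, 109, 53, 104, 145.
Maximum is 145, attained at A_6.
r = √145 ≈ 12.04.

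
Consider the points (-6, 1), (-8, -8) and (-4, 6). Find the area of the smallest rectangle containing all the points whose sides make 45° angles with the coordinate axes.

90

In coordinates u = x + y, v = x − y the rectangle is axis-aligned; the map (x,y)→(u,v) scales areas by 2.
u-values: -5, -16, 2; range = 2 − (-16) = 18.
v-values: -7, 0, -10; range = 0 − (-10) = 10.
Area = (18 × 10) / 2 = 90.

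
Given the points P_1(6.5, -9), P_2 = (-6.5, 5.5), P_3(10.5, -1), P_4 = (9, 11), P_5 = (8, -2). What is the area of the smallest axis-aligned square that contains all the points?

The bounding box has width 17 and height 20.
An axis-aligned square enclosing the set must have side ≥ max(width, height).
So the minimum side is max(17, 20) = 20.
Area = 20² = 400.

400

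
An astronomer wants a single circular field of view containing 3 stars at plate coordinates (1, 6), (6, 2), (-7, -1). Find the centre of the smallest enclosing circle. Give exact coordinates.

(-0.5, 0.5)

Call the three points A, B, C in the order given.
Side lengths²: AB² = 41, AC² = 113, BC² = 178.
Since BC² = 178 ≥ 113 + 41 = 154, the angle opposite BC is not acute, so the smallest enclosing circle has BC as diameter.
Centre = midpoint of BC = (-0.5, 0.5), r² = 178/4 = 44.5.
Centre = (-0.5, 0.5).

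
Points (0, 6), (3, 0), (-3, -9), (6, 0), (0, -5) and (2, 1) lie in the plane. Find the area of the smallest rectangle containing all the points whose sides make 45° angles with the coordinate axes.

108

In coordinates u = x + y, v = x − y the rectangle is axis-aligned; the map (x,y)→(u,v) scales areas by 2.
u-values: 6, 3, -12, 6, -5, 3; range = 6 − (-12) = 18.
v-values: -6, 3, 6, 6, 5, 1; range = 6 − (-6) = 12.
Area = (18 × 12) / 2 = 108.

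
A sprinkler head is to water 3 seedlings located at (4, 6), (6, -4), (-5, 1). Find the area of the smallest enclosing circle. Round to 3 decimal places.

126.410

Call the three points A, B, C in the order given.
Side lengths²: AB² = 104, AC² = 106, BC² = 146.
Since BC² = 146 < 106 + 104 = 210, the triangle is acute, so the smallest enclosing circle is the circumcircle.
Circumcentre = (1.3, 0.26), r² = 40.2376.
Area = π·r² = π·40.2376 ≈ 126.410.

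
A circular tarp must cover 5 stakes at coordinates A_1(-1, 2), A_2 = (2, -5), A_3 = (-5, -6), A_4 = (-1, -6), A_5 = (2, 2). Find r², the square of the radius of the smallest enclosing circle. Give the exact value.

28.25

By Welzl's lemma the MEC is supported by two points (diametrically opposite) or three points (on a circumcircle).
The farthest pair is A_3–A_5 with squared distance 113. The circle on this segment as diameter has centre (-1.5, -2) and r² = 113/4 = 28.25.
Check A_1: distance² to centre = 16.25 ≤ 28.25, so it lies inside.
All remaining points lie in this disk, and no smaller disk contains both endpoints, so this is the minimum enclosing circle.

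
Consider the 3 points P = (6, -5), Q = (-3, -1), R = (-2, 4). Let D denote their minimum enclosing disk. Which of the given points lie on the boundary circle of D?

P, R

Side lengths²: PQ² = 97, PR² = 145, QR² = 26.
Since PR² = 145 ≥ 97 + 26 = 123, the angle opposite PR is not acute, so the smallest enclosing circle has PR as diameter.
Centre = midpoint of PR = (2, -0.5), r² = 145/4 = 36.25.
The points at distance exactly r from the centre are P, R — 2 points.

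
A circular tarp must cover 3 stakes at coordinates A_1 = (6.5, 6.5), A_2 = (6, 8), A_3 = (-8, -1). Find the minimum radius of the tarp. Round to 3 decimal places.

8.322

Side lengths²: A_1A_2² = 2.5, A_1A_3² = 266.5, A_2A_3² = 277.
Since A_2A_3² = 277 ≥ 266.5 + 2.5 = 269, the angle opposite A_2A_3 is not acute, so the smallest enclosing circle has A_2A_3 as diameter.
Centre = midpoint of A_2A_3 = (-1, 3.5), r² = 277/4 = 69.25.
r = √(69.25) ≈ 8.322.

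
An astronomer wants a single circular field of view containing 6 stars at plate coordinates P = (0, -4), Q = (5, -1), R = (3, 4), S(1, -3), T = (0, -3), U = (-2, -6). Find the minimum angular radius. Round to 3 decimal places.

The minimum enclosing circle of a finite set is fixed by two of the points (as a diameter) or three (as a circumcircle).
The farthest pair is R–U with squared distance 125. The circle on this segment as diameter has centre (0.5, -1) and r² = 125/4 = 31.25.
Check P: distance² to centre = 9.25 ≤ 31.25, so it lies inside.
All remaining points lie in this disk, and no smaller disk contains both endpoints, so this is the minimum enclosing circle.
r = √(31.25) ≈ 5.590.

5.590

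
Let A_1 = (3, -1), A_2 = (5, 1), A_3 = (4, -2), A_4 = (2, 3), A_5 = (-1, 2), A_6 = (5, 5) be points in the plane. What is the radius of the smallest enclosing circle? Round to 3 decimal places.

A smallest enclosing disk is always determined by at most three of the input points on its boundary.
The minimum enclosing circle is determined by three boundary points: A_3, A_5, A_6.
Their circumcentre is (75/26, 45/26) with r² = 5125/338.
The farthest remaining point A_1 is at distance² 2525/338 ≤ 5125/338.
r = √(5125/338) ≈ 3.894.

3.894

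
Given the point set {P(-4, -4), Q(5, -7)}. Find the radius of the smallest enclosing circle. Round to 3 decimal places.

4.743

The smallest circle enclosing two points has them as diameter endpoints.
Centre = midpoint = (0.5, -5.5); r² = |PQ|²/4 = 90/4 = 22.5.
r = √(22.5) ≈ 4.743.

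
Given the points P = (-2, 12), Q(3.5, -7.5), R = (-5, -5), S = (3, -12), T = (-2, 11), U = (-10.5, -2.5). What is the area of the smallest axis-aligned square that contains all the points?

The bounding box has width 14 and height 24.
An axis-aligned square enclosing the set must have side ≥ max(width, height).
So the minimum side is max(14, 24) = 24.
Area = 24² = 576.

576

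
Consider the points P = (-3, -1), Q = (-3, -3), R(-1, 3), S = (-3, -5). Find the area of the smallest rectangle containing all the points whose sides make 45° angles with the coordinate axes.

In coordinates u = x + y, v = x − y the rectangle is axis-aligned; the map (x,y)→(u,v) scales areas by 2.
u-values: -4, -6, 2, -8; range = 2 − (-8) = 10.
v-values: -2, 0, -4, 2; range = 2 − (-4) = 6.
Area = (10 × 6) / 2 = 30.

30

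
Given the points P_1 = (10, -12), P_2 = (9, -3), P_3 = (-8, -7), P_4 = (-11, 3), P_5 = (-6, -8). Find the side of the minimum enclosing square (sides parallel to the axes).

The bounding box has width 21 and height 15.
An axis-aligned square enclosing the set must have side ≥ max(width, height).
So the minimum side is max(21, 15) = 21.

21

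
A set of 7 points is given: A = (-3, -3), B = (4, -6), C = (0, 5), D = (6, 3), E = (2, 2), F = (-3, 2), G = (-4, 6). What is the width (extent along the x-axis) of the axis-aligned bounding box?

max x = 6, min x = -4, so width = 10.

10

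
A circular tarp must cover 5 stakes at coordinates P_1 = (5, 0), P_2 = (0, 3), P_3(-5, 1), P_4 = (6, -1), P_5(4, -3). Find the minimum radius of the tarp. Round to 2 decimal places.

The farthest pair is P_3–P_4 with squared distance 125. The circle on this segment as diameter has centre (0.5, 0) and r² = 125/4 = 31.25.
Check P_1: distance² to centre = 20.25 ≤ 31.25, so it lies inside.
All remaining points lie in this disk, and no smaller disk contains both endpoints, so this is the minimum enclosing circle.
r = √(31.25) ≈ 5.59.

5.59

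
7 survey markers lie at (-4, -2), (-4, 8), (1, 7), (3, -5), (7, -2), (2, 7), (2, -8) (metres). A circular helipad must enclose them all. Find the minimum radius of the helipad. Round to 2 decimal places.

A smallest enclosing disk is always determined by at most three of the input points on its boundary.
The farthest pair is (-4, 8)–(2, -8) with squared distance 292. The circle on this segment as diameter has centre (-1, 0) and r² = 292/4 = 73.
Check (-4, -2): distance² to centre = 13 ≤ 73, so it lies inside.
All remaining points lie in this disk, and no smaller disk contains both endpoints, so this is the minimum enclosing circle.
r = √73 ≈ 8.54.

8.54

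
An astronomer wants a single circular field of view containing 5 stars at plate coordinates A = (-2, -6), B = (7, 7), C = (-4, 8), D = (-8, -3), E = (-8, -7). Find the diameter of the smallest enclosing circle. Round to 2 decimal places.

20.52

A smallest enclosing disk is always determined by at most three of the input points on its boundary.
The farthest pair is B–E with squared distance 421. The circle on this segment as diameter has centre (-0.5, 0) and r² = 421/4 = 105.25.
Check A: distance² to centre = 38.25 ≤ 105.25, so it lies inside.
All remaining points lie in this disk, and no smaller disk contains both endpoints, so this is the minimum enclosing circle.
Diameter = 2r = 2√(105.25) ≈ 20.52.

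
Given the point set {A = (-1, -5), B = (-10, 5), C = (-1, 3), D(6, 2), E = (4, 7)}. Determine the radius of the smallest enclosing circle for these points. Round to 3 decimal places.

The minimum enclosing circle of a finite set is fixed by two of the points (as a diameter) or three (as a circumcircle).
The minimum enclosing circle is determined by three boundary points: A, B, D.
Their circumcentre is (-79/38, 117/38) with r² = 47965/722.
The farthest remaining point E is at distance² 37781/722 ≤ 47965/722.
r = √(47965/722) ≈ 8.151.

8.151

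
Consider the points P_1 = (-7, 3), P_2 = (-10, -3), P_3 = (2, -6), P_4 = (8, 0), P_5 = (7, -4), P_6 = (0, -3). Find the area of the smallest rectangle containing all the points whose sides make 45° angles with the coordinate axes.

220.5

In coordinates u = x + y, v = x − y the rectangle is axis-aligned; the map (x,y)→(u,v) scales areas by 2.
u-values: -4, -13, -4, 8, 3, -3; range = 8 − (-13) = 21.
v-values: -10, -7, 8, 8, 11, 3; range = 11 − (-10) = 21.
Area = (21 × 21) / 2 = 220.5.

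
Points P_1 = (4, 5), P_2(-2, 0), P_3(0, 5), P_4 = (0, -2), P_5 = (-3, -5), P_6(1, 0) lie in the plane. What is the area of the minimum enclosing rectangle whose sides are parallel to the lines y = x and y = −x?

59.5

In coordinates u = x + y, v = x − y the rectangle is axis-aligned; the map (x,y)→(u,v) scales areas by 2.
u-values: 9, -2, 5, -2, -8, 1; range = 9 − (-8) = 17.
v-values: -1, -2, -5, 2, 2, 1; range = 2 − (-5) = 7.
Area = (17 × 7) / 2 = 59.5.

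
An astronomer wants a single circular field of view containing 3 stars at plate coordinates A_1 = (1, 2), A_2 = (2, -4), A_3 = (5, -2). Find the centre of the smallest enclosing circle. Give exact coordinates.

(2.1, -0.9)

Side lengths²: A_1A_2² = 37, A_1A_3² = 32, A_2A_3² = 13.
Since A_1A_2² = 37 < 32 + 13 = 45, the triangle is acute, so the smallest enclosing circle is the circumcircle.
Circumcentre = (2.1, -0.9), r² = 9.62.
Centre = (2.1, -0.9).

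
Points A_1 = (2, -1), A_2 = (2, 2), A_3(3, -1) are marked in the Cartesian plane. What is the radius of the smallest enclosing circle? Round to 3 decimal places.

1.581

Side lengths²: A_1A_2² = 9, A_1A_3² = 1, A_2A_3² = 10.
Since A_2A_3² = 10 ≥ 9 + 1 = 10, the angle opposite A_2A_3 is not acute, so the smallest enclosing circle has A_2A_3 as diameter.
Centre = midpoint of A_2A_3 = (2.5, 0.5), r² = 10/4 = 2.5.
r = √(2.5) ≈ 1.581.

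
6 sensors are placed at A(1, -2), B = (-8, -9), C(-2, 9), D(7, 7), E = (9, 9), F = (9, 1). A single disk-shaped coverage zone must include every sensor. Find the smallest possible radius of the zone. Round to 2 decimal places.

12.38

The minimum enclosing circle of a finite set is fixed by two of the points (as a diameter) or three (as a circumcircle).
The farthest pair is B–E with squared distance 613. The circle on this segment as diameter has centre (0.5, 0) and r² = 613/4 = 153.25.
Check A: distance² to centre = 4.25 ≤ 153.25, so it lies inside.
All remaining points lie in this disk, and no smaller disk contains both endpoints, so this is the minimum enclosing circle.
r = √(153.25) ≈ 12.38.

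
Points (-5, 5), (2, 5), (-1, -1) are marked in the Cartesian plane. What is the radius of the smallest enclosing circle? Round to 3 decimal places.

4.031

Call the three points A, B, C in the order given.
Side lengths²: AB² = 49, AC² = 52, BC² = 45.
Since AC² = 52 < 49 + 45 = 94, the triangle is acute, so the smallest enclosing circle is the circumcircle.
Circumcentre = (-1.5, 3), r² = 16.25.
r = √(16.25) ≈ 4.031.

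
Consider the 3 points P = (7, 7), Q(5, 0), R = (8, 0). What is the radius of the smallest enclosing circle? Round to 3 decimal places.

Side lengths²: PQ² = 53, PR² = 50, QR² = 9.
Since PQ² = 53 < 50 + 9 = 59, the triangle is acute, so the smallest enclosing circle is the circumcircle.
Circumcentre = (6.5, 47/14), r² = 1325/98.
r = √(1325/98) ≈ 3.677.

3.677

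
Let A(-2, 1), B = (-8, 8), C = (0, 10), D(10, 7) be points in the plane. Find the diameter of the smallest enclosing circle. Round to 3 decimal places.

18.028

By Welzl's lemma the MEC is supported by two points (diametrically opposite) or three points (on a circumcircle).
The farthest pair is B–D with squared distance 325. The circle on this segment as diameter has centre (1, 7.5) and r² = 325/4 = 81.25.
Check A: distance² to centre = 51.25 ≤ 81.25, so it lies inside.
All remaining points lie in this disk, and no smaller disk contains both endpoints, so this is the minimum enclosing circle.
Diameter = 2r = 2√(81.25) ≈ 18.028.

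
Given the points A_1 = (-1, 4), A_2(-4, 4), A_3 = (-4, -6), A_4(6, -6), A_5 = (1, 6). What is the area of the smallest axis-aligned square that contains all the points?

The bounding box has width 10 and height 12.
An axis-aligned square enclosing the set must have side ≥ max(width, height).
So the minimum side is max(10, 12) = 12.
Area = 12² = 144.

144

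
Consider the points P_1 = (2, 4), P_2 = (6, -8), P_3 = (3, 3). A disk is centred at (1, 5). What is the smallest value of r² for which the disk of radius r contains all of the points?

The required radius is the distance from (1, 5) to the farthest point.
Squared distances: 2, 194, 8.
Maximum is 194, attained at P_2.

194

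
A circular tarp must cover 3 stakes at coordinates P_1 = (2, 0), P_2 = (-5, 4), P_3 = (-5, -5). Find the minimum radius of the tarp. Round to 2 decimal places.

Side lengths²: P_1P_2² = 65, P_1P_3² = 74, P_2P_3² = 81.
Since P_2P_3² = 81 < 74 + 65 = 139, the triangle is acute, so the smallest enclosing circle is the circumcircle.
Circumcentre = (-41/14, -0.5), r² = 2405/98.
r = √(2405/98) ≈ 4.95.

4.95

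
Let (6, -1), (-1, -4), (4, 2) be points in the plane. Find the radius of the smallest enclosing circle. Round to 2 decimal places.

3.97

Call the three points A, B, C in the order given.
Side lengths²: AB² = 58, AC² = 13, BC² = 61.
Since BC² = 61 < 58 + 13 = 71, the triangle is acute, so the smallest enclosing circle is the circumcircle.
Circumcentre = (37/18, -79/54), r² = 22997/1458.
r = √(22997/1458) ≈ 3.97.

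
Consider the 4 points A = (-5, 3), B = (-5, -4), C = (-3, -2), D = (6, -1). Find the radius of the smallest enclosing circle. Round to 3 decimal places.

The minimum enclosing circle of a finite set is fixed by two of the points (as a diameter) or three (as a circumcircle).
The minimum enclosing circle is determined by three boundary points: A, B, D.
Their circumcentre is (-1/22, -0.5) with r² = 8905/242.
The farthest remaining point C is at distance² 2657/242 ≤ 8905/242.
r = √(8905/242) ≈ 6.066.

6.066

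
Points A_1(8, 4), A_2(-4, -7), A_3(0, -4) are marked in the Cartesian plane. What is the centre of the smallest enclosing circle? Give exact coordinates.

(2, -1.5)

Side lengths²: A_1A_2² = 265, A_1A_3² = 128, A_2A_3² = 25.
Since A_1A_2² = 265 ≥ 128 + 25 = 153, the angle opposite A_1A_2 is not acute, so the smallest enclosing circle has A_1A_2 as diameter.
Centre = midpoint of A_1A_2 = (2, -1.5), r² = 265/4 = 66.25.
Centre = (2, -1.5).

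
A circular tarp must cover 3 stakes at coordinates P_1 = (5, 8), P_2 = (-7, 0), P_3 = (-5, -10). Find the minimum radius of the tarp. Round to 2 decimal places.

10.30

Side lengths²: P_1P_2² = 208, P_1P_3² = 424, P_2P_3² = 104.
Since P_1P_3² = 424 ≥ 208 + 104 = 312, the angle opposite P_1P_3 is not acute, so the smallest enclosing circle has P_1P_3 as diameter.
Centre = midpoint of P_1P_3 = (0, -1), r² = 424/4 = 106.
r = √106 ≈ 10.30.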